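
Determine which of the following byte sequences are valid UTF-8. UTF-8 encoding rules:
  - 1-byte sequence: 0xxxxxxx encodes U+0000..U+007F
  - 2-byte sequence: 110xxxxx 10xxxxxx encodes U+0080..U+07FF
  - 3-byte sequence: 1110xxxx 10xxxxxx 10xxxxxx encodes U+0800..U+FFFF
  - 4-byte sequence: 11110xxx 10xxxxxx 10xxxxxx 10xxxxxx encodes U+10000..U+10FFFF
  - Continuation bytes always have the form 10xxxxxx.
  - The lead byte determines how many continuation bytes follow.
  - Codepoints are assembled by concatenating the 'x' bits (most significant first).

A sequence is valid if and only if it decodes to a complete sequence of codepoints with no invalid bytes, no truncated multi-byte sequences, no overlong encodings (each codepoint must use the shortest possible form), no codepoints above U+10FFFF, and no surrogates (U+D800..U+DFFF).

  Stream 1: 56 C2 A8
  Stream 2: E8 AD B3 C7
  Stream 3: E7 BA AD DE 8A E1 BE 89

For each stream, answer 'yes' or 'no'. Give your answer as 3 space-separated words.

Stream 1: decodes cleanly. VALID
Stream 2: error at byte offset 4. INVALID
Stream 3: decodes cleanly. VALID

Answer: yes no yes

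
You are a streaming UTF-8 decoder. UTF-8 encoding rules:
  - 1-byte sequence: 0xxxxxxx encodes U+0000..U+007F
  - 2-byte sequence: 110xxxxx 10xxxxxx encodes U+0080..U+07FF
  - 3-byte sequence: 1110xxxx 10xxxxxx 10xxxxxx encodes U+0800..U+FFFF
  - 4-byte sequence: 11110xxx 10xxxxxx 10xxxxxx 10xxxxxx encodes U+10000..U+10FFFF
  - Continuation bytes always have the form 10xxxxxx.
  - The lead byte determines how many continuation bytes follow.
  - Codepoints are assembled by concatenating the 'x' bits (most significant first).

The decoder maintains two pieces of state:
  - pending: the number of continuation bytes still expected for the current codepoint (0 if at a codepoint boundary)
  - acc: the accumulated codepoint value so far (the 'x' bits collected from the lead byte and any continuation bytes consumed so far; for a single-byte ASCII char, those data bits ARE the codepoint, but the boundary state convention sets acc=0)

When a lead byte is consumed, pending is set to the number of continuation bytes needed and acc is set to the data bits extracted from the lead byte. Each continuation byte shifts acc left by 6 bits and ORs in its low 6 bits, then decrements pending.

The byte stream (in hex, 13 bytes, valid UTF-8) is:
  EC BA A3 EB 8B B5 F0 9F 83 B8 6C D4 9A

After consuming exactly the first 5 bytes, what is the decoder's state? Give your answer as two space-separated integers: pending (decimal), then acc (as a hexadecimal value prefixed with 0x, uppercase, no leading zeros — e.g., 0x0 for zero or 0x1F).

Answer: 1 0x2CB

Derivation:
Byte[0]=EC: 3-byte lead. pending=2, acc=0xC
Byte[1]=BA: continuation. acc=(acc<<6)|0x3A=0x33A, pending=1
Byte[2]=A3: continuation. acc=(acc<<6)|0x23=0xCEA3, pending=0
Byte[3]=EB: 3-byte lead. pending=2, acc=0xB
Byte[4]=8B: continuation. acc=(acc<<6)|0x0B=0x2CB, pending=1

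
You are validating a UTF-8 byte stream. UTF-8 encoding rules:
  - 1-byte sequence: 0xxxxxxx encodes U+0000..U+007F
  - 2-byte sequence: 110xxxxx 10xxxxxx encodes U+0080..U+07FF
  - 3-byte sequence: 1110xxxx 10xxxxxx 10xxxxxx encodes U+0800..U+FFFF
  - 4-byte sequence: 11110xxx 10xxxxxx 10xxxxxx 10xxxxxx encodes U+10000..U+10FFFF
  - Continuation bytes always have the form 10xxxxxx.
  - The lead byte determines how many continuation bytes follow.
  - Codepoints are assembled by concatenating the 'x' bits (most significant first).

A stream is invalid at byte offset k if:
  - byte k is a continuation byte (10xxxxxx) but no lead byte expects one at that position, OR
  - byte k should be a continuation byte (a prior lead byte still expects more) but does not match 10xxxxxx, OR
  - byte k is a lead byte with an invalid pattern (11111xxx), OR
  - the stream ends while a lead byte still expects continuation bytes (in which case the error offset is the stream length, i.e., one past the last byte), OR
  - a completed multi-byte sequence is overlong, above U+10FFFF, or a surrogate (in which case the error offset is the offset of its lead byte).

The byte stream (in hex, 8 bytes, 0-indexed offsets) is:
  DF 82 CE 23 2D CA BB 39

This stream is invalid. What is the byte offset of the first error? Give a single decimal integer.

Byte[0]=DF: 2-byte lead, need 1 cont bytes. acc=0x1F
Byte[1]=82: continuation. acc=(acc<<6)|0x02=0x7C2
Completed: cp=U+07C2 (starts at byte 0)
Byte[2]=CE: 2-byte lead, need 1 cont bytes. acc=0xE
Byte[3]=23: expected 10xxxxxx continuation. INVALID

Answer: 3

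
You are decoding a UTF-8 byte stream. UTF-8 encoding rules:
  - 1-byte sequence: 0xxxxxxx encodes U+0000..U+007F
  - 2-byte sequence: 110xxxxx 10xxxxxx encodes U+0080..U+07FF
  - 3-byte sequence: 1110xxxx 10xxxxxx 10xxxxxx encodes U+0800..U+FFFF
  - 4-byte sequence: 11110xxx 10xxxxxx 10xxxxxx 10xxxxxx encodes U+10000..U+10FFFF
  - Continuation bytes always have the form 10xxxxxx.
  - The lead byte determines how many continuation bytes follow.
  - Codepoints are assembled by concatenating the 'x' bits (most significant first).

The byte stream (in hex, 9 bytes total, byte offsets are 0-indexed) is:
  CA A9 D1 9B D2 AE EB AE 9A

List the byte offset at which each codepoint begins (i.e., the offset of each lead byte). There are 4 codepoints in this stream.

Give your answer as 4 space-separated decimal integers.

Answer: 0 2 4 6

Derivation:
Byte[0]=CA: 2-byte lead, need 1 cont bytes. acc=0xA
Byte[1]=A9: continuation. acc=(acc<<6)|0x29=0x2A9
Completed: cp=U+02A9 (starts at byte 0)
Byte[2]=D1: 2-byte lead, need 1 cont bytes. acc=0x11
Byte[3]=9B: continuation. acc=(acc<<6)|0x1B=0x45B
Completed: cp=U+045B (starts at byte 2)
Byte[4]=D2: 2-byte lead, need 1 cont bytes. acc=0x12
Byte[5]=AE: continuation. acc=(acc<<6)|0x2E=0x4AE
Completed: cp=U+04AE (starts at byte 4)
Byte[6]=EB: 3-byte lead, need 2 cont bytes. acc=0xB
Byte[7]=AE: continuation. acc=(acc<<6)|0x2E=0x2EE
Byte[8]=9A: continuation. acc=(acc<<6)|0x1A=0xBB9A
Completed: cp=U+BB9A (starts at byte 6)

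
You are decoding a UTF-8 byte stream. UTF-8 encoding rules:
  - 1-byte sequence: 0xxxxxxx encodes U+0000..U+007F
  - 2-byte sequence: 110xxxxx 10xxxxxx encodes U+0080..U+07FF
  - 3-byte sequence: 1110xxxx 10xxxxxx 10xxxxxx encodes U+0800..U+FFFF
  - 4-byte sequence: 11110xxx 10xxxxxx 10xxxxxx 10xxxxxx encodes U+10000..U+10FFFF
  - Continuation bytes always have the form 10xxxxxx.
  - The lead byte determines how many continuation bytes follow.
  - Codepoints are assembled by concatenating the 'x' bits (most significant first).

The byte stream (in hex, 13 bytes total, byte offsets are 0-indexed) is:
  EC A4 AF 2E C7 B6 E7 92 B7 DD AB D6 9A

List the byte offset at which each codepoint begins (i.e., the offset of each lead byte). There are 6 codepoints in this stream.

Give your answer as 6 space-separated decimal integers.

Answer: 0 3 4 6 9 11

Derivation:
Byte[0]=EC: 3-byte lead, need 2 cont bytes. acc=0xC
Byte[1]=A4: continuation. acc=(acc<<6)|0x24=0x324
Byte[2]=AF: continuation. acc=(acc<<6)|0x2F=0xC92F
Completed: cp=U+C92F (starts at byte 0)
Byte[3]=2E: 1-byte ASCII. cp=U+002E
Byte[4]=C7: 2-byte lead, need 1 cont bytes. acc=0x7
Byte[5]=B6: continuation. acc=(acc<<6)|0x36=0x1F6
Completed: cp=U+01F6 (starts at byte 4)
Byte[6]=E7: 3-byte lead, need 2 cont bytes. acc=0x7
Byte[7]=92: continuation. acc=(acc<<6)|0x12=0x1D2
Byte[8]=B7: continuation. acc=(acc<<6)|0x37=0x74B7
Completed: cp=U+74B7 (starts at byte 6)
Byte[9]=DD: 2-byte lead, need 1 cont bytes. acc=0x1D
Byte[10]=AB: continuation. acc=(acc<<6)|0x2B=0x76B
Completed: cp=U+076B (starts at byte 9)
Byte[11]=D6: 2-byte lead, need 1 cont bytes. acc=0x16
Byte[12]=9A: continuation. acc=(acc<<6)|0x1A=0x59A
Completed: cp=U+059A (starts at byte 11)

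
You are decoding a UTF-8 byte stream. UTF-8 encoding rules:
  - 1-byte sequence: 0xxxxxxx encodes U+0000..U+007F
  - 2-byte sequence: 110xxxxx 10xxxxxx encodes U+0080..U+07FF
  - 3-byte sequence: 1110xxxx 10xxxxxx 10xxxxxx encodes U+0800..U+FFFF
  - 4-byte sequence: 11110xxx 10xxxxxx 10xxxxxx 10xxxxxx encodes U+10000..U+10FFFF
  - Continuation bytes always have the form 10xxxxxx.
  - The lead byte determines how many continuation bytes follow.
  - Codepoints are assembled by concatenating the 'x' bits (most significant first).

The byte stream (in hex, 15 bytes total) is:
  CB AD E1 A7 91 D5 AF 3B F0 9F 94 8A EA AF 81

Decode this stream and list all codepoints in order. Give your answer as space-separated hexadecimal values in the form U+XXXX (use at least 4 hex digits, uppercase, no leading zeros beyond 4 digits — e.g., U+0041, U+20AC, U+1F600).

Byte[0]=CB: 2-byte lead, need 1 cont bytes. acc=0xB
Byte[1]=AD: continuation. acc=(acc<<6)|0x2D=0x2ED
Completed: cp=U+02ED (starts at byte 0)
Byte[2]=E1: 3-byte lead, need 2 cont bytes. acc=0x1
Byte[3]=A7: continuation. acc=(acc<<6)|0x27=0x67
Byte[4]=91: continuation. acc=(acc<<6)|0x11=0x19D1
Completed: cp=U+19D1 (starts at byte 2)
Byte[5]=D5: 2-byte lead, need 1 cont bytes. acc=0x15
Byte[6]=AF: continuation. acc=(acc<<6)|0x2F=0x56F
Completed: cp=U+056F (starts at byte 5)
Byte[7]=3B: 1-byte ASCII. cp=U+003B
Byte[8]=F0: 4-byte lead, need 3 cont bytes. acc=0x0
Byte[9]=9F: continuation. acc=(acc<<6)|0x1F=0x1F
Byte[10]=94: continuation. acc=(acc<<6)|0x14=0x7D4
Byte[11]=8A: continuation. acc=(acc<<6)|0x0A=0x1F50A
Completed: cp=U+1F50A (starts at byte 8)
Byte[12]=EA: 3-byte lead, need 2 cont bytes. acc=0xA
Byte[13]=AF: continuation. acc=(acc<<6)|0x2F=0x2AF
Byte[14]=81: continuation. acc=(acc<<6)|0x01=0xABC1
Completed: cp=U+ABC1 (starts at byte 12)

Answer: U+02ED U+19D1 U+056F U+003B U+1F50A U+ABC1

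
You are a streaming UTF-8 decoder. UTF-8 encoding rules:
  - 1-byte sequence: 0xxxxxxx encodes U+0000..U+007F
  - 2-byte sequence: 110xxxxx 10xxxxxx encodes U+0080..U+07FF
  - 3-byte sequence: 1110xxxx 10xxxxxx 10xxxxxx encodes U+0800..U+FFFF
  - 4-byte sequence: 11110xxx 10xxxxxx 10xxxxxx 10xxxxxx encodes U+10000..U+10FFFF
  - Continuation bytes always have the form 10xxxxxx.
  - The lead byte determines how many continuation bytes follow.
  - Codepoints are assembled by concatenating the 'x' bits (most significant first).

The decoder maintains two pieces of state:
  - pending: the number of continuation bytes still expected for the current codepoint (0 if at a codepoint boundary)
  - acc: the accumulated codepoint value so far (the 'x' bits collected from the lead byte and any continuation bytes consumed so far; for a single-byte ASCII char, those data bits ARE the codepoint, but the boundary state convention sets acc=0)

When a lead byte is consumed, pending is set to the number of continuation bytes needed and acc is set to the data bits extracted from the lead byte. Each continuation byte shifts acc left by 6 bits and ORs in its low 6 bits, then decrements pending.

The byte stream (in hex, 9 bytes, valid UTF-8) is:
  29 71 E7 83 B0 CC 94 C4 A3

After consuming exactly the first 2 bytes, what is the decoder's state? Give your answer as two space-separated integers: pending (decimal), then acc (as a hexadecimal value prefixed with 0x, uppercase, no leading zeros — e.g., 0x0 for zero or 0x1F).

Byte[0]=29: 1-byte. pending=0, acc=0x0
Byte[1]=71: 1-byte. pending=0, acc=0x0

Answer: 0 0x0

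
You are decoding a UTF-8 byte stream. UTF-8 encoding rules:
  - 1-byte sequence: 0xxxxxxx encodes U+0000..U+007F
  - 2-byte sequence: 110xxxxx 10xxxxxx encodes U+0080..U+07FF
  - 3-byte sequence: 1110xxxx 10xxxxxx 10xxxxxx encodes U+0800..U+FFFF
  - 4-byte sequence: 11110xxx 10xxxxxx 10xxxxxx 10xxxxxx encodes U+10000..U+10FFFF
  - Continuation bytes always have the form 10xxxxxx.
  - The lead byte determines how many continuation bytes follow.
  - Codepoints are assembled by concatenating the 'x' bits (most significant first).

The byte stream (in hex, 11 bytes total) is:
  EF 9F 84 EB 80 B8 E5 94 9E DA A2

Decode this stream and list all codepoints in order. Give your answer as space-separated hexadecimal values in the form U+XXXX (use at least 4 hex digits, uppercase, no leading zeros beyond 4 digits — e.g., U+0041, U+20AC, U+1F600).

Byte[0]=EF: 3-byte lead, need 2 cont bytes. acc=0xF
Byte[1]=9F: continuation. acc=(acc<<6)|0x1F=0x3DF
Byte[2]=84: continuation. acc=(acc<<6)|0x04=0xF7C4
Completed: cp=U+F7C4 (starts at byte 0)
Byte[3]=EB: 3-byte lead, need 2 cont bytes. acc=0xB
Byte[4]=80: continuation. acc=(acc<<6)|0x00=0x2C0
Byte[5]=B8: continuation. acc=(acc<<6)|0x38=0xB038
Completed: cp=U+B038 (starts at byte 3)
Byte[6]=E5: 3-byte lead, need 2 cont bytes. acc=0x5
Byte[7]=94: continuation. acc=(acc<<6)|0x14=0x154
Byte[8]=9E: continuation. acc=(acc<<6)|0x1E=0x551E
Completed: cp=U+551E (starts at byte 6)
Byte[9]=DA: 2-byte lead, need 1 cont bytes. acc=0x1A
Byte[10]=A2: continuation. acc=(acc<<6)|0x22=0x6A2
Completed: cp=U+06A2 (starts at byte 9)

Answer: U+F7C4 U+B038 U+551E U+06A2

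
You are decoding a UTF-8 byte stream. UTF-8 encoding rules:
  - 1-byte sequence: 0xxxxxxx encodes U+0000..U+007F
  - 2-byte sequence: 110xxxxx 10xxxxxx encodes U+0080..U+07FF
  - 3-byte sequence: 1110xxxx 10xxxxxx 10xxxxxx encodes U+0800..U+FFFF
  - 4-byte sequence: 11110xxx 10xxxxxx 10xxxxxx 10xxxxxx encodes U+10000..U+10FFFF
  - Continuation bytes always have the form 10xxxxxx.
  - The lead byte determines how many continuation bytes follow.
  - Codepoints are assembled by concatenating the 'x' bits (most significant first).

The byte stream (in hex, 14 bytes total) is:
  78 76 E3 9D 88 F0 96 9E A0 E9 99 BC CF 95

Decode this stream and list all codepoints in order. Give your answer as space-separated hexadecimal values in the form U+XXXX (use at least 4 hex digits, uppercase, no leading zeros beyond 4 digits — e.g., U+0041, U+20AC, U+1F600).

Answer: U+0078 U+0076 U+3748 U+167A0 U+967C U+03D5

Derivation:
Byte[0]=78: 1-byte ASCII. cp=U+0078
Byte[1]=76: 1-byte ASCII. cp=U+0076
Byte[2]=E3: 3-byte lead, need 2 cont bytes. acc=0x3
Byte[3]=9D: continuation. acc=(acc<<6)|0x1D=0xDD
Byte[4]=88: continuation. acc=(acc<<6)|0x08=0x3748
Completed: cp=U+3748 (starts at byte 2)
Byte[5]=F0: 4-byte lead, need 3 cont bytes. acc=0x0
Byte[6]=96: continuation. acc=(acc<<6)|0x16=0x16
Byte[7]=9E: continuation. acc=(acc<<6)|0x1E=0x59E
Byte[8]=A0: continuation. acc=(acc<<6)|0x20=0x167A0
Completed: cp=U+167A0 (starts at byte 5)
Byte[9]=E9: 3-byte lead, need 2 cont bytes. acc=0x9
Byte[10]=99: continuation. acc=(acc<<6)|0x19=0x259
Byte[11]=BC: continuation. acc=(acc<<6)|0x3C=0x967C
Completed: cp=U+967C (starts at byte 9)
Byte[12]=CF: 2-byte lead, need 1 cont bytes. acc=0xF
Byte[13]=95: continuation. acc=(acc<<6)|0x15=0x3D5
Completed: cp=U+03D5 (starts at byte 12)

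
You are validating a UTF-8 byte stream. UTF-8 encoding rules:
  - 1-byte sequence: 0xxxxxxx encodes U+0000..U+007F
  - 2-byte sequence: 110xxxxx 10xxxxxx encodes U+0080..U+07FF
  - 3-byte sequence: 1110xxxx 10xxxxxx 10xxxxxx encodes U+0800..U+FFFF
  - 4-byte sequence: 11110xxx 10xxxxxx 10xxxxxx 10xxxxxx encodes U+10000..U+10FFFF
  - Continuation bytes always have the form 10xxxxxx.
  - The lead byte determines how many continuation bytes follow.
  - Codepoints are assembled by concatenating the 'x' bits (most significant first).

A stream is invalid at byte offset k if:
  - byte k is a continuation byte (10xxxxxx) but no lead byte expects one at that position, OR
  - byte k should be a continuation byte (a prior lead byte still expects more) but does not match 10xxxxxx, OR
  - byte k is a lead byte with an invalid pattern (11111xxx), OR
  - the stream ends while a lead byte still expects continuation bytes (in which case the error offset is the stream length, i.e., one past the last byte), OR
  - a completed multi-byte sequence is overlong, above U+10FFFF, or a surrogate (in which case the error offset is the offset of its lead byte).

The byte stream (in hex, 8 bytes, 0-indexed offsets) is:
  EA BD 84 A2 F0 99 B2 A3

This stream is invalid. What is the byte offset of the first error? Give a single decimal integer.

Byte[0]=EA: 3-byte lead, need 2 cont bytes. acc=0xA
Byte[1]=BD: continuation. acc=(acc<<6)|0x3D=0x2BD
Byte[2]=84: continuation. acc=(acc<<6)|0x04=0xAF44
Completed: cp=U+AF44 (starts at byte 0)
Byte[3]=A2: INVALID lead byte (not 0xxx/110x/1110/11110)

Answer: 3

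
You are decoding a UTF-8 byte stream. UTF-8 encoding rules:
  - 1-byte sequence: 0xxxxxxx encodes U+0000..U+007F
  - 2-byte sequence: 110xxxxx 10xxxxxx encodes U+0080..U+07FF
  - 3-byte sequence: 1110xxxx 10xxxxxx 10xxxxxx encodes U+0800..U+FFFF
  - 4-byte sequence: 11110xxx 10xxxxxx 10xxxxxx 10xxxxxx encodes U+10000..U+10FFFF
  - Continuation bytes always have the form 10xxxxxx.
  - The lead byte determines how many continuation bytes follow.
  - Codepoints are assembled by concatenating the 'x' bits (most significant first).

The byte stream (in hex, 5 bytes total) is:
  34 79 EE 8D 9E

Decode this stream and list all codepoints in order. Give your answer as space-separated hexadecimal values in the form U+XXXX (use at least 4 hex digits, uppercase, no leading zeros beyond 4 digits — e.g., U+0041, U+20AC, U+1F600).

Answer: U+0034 U+0079 U+E35E

Derivation:
Byte[0]=34: 1-byte ASCII. cp=U+0034
Byte[1]=79: 1-byte ASCII. cp=U+0079
Byte[2]=EE: 3-byte lead, need 2 cont bytes. acc=0xE
Byte[3]=8D: continuation. acc=(acc<<6)|0x0D=0x38D
Byte[4]=9E: continuation. acc=(acc<<6)|0x1E=0xE35E
Completed: cp=U+E35E (starts at byte 2)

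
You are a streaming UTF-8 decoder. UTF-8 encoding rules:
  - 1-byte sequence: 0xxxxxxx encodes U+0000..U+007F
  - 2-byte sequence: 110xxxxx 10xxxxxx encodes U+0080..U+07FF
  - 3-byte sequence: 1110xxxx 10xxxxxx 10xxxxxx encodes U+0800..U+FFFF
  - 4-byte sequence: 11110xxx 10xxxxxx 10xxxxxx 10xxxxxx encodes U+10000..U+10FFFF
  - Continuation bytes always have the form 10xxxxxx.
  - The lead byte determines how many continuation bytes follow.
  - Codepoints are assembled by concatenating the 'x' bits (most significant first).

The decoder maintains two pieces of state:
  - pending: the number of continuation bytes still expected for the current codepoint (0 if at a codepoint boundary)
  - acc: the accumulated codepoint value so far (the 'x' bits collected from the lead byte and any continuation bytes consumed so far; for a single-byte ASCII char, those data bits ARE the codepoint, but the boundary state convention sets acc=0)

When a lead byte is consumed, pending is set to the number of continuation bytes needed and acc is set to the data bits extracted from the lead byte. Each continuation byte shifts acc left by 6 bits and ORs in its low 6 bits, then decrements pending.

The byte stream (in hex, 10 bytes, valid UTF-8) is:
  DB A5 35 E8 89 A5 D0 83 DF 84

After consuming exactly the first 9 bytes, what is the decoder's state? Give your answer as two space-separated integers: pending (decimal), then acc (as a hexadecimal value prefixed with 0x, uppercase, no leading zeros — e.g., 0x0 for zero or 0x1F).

Answer: 1 0x1F

Derivation:
Byte[0]=DB: 2-byte lead. pending=1, acc=0x1B
Byte[1]=A5: continuation. acc=(acc<<6)|0x25=0x6E5, pending=0
Byte[2]=35: 1-byte. pending=0, acc=0x0
Byte[3]=E8: 3-byte lead. pending=2, acc=0x8
Byte[4]=89: continuation. acc=(acc<<6)|0x09=0x209, pending=1
Byte[5]=A5: continuation. acc=(acc<<6)|0x25=0x8265, pending=0
Byte[6]=D0: 2-byte lead. pending=1, acc=0x10
Byte[7]=83: continuation. acc=(acc<<6)|0x03=0x403, pending=0
Byte[8]=DF: 2-byte lead. pending=1, acc=0x1F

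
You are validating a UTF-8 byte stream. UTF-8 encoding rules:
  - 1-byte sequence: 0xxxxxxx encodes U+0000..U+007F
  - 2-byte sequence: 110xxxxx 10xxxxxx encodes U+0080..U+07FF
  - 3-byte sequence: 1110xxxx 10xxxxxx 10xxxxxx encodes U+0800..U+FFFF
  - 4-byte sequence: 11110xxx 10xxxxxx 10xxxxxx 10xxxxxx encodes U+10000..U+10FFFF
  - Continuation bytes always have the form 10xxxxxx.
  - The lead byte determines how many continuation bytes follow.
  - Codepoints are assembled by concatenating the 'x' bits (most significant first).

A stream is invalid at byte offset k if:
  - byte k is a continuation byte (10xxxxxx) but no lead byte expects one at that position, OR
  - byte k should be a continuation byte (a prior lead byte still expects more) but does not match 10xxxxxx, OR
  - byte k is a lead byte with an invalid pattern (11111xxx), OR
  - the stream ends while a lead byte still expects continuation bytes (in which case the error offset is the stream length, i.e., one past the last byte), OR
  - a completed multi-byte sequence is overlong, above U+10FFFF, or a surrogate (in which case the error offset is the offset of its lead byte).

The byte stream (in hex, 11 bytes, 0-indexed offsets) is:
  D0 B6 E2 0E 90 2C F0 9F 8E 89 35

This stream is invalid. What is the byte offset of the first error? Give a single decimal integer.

Answer: 3

Derivation:
Byte[0]=D0: 2-byte lead, need 1 cont bytes. acc=0x10
Byte[1]=B6: continuation. acc=(acc<<6)|0x36=0x436
Completed: cp=U+0436 (starts at byte 0)
Byte[2]=E2: 3-byte lead, need 2 cont bytes. acc=0x2
Byte[3]=0E: expected 10xxxxxx continuation. INVALID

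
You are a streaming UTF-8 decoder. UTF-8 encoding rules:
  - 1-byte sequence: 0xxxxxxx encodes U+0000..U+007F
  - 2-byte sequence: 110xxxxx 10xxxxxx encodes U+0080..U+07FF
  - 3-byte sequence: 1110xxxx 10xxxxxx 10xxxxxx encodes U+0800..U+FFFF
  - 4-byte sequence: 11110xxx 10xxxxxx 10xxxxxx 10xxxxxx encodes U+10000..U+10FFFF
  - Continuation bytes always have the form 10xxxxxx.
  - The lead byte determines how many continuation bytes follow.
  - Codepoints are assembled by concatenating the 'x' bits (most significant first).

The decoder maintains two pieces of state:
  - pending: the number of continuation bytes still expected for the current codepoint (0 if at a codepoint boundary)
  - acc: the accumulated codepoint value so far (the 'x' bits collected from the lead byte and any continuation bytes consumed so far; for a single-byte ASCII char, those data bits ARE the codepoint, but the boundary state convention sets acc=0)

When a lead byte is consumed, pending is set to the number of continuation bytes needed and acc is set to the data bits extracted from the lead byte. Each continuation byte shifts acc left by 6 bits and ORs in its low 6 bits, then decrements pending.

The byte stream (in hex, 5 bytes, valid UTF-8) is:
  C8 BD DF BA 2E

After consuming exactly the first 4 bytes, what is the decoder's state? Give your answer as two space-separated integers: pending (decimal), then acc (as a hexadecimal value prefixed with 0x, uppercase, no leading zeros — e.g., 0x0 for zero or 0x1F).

Answer: 0 0x7FA

Derivation:
Byte[0]=C8: 2-byte lead. pending=1, acc=0x8
Byte[1]=BD: continuation. acc=(acc<<6)|0x3D=0x23D, pending=0
Byte[2]=DF: 2-byte lead. pending=1, acc=0x1F
Byte[3]=BA: continuation. acc=(acc<<6)|0x3A=0x7FA, pending=0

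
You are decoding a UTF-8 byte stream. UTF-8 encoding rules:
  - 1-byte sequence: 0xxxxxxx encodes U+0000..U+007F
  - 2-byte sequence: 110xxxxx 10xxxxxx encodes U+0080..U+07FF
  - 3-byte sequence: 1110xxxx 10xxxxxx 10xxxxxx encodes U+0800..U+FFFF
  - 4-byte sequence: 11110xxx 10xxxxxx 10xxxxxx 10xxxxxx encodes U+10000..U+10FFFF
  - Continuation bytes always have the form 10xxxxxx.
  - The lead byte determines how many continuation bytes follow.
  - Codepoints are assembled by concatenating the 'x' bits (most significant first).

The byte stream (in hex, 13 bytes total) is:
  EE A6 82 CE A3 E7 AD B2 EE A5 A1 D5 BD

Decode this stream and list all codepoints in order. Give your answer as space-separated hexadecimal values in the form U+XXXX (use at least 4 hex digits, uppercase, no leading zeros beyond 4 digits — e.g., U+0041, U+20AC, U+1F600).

Byte[0]=EE: 3-byte lead, need 2 cont bytes. acc=0xE
Byte[1]=A6: continuation. acc=(acc<<6)|0x26=0x3A6
Byte[2]=82: continuation. acc=(acc<<6)|0x02=0xE982
Completed: cp=U+E982 (starts at byte 0)
Byte[3]=CE: 2-byte lead, need 1 cont bytes. acc=0xE
Byte[4]=A3: continuation. acc=(acc<<6)|0x23=0x3A3
Completed: cp=U+03A3 (starts at byte 3)
Byte[5]=E7: 3-byte lead, need 2 cont bytes. acc=0x7
Byte[6]=AD: continuation. acc=(acc<<6)|0x2D=0x1ED
Byte[7]=B2: continuation. acc=(acc<<6)|0x32=0x7B72
Completed: cp=U+7B72 (starts at byte 5)
Byte[8]=EE: 3-byte lead, need 2 cont bytes. acc=0xE
Byte[9]=A5: continuation. acc=(acc<<6)|0x25=0x3A5
Byte[10]=A1: continuation. acc=(acc<<6)|0x21=0xE961
Completed: cp=U+E961 (starts at byte 8)
Byte[11]=D5: 2-byte lead, need 1 cont bytes. acc=0x15
Byte[12]=BD: continuation. acc=(acc<<6)|0x3D=0x57D
Completed: cp=U+057D (starts at byte 11)

Answer: U+E982 U+03A3 U+7B72 U+E961 U+057D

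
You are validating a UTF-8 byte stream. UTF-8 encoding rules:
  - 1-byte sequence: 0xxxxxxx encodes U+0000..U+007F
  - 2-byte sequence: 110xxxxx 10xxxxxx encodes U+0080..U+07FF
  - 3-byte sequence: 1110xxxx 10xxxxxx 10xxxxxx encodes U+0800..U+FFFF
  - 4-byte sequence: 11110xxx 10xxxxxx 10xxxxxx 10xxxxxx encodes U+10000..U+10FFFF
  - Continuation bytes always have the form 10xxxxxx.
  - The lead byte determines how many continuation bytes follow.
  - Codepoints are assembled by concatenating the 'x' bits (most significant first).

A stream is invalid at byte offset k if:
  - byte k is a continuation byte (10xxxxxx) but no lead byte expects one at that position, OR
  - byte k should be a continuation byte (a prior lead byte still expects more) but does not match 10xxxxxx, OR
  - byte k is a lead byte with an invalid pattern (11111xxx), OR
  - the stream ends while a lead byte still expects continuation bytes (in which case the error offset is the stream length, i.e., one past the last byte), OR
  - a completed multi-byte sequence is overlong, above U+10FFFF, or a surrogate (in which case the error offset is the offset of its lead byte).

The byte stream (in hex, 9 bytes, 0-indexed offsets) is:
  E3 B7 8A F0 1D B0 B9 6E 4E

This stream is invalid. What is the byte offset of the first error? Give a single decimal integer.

Answer: 4

Derivation:
Byte[0]=E3: 3-byte lead, need 2 cont bytes. acc=0x3
Byte[1]=B7: continuation. acc=(acc<<6)|0x37=0xF7
Byte[2]=8A: continuation. acc=(acc<<6)|0x0A=0x3DCA
Completed: cp=U+3DCA (starts at byte 0)
Byte[3]=F0: 4-byte lead, need 3 cont bytes. acc=0x0
Byte[4]=1D: expected 10xxxxxx continuation. INVALID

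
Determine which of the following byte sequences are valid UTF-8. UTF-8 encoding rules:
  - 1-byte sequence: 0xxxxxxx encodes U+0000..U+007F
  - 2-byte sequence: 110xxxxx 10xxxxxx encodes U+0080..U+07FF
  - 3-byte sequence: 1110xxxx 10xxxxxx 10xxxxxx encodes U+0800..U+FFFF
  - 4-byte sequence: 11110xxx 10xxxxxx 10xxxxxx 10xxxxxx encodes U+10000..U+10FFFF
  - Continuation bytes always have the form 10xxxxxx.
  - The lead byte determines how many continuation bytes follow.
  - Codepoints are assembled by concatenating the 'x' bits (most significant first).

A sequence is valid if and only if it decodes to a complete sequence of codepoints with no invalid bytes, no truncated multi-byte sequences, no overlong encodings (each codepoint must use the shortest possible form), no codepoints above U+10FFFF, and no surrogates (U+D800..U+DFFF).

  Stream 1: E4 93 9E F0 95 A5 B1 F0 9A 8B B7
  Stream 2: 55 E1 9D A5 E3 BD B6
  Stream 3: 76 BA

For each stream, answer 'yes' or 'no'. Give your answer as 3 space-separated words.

Stream 1: decodes cleanly. VALID
Stream 2: decodes cleanly. VALID
Stream 3: error at byte offset 1. INVALID

Answer: yes yes no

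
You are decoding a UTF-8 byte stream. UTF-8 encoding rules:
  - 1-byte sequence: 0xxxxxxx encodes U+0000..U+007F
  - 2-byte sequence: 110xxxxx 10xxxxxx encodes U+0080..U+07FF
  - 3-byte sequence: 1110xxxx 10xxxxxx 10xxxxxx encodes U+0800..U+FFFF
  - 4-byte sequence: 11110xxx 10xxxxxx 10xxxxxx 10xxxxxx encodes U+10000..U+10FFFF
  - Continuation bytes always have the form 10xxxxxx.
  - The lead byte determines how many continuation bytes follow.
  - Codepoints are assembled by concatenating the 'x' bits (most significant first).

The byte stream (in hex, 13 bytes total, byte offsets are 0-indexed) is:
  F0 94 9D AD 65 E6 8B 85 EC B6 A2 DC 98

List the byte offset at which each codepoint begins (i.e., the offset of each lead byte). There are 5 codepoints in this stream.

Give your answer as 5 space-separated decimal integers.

Byte[0]=F0: 4-byte lead, need 3 cont bytes. acc=0x0
Byte[1]=94: continuation. acc=(acc<<6)|0x14=0x14
Byte[2]=9D: continuation. acc=(acc<<6)|0x1D=0x51D
Byte[3]=AD: continuation. acc=(acc<<6)|0x2D=0x1476D
Completed: cp=U+1476D (starts at byte 0)
Byte[4]=65: 1-byte ASCII. cp=U+0065
Byte[5]=E6: 3-byte lead, need 2 cont bytes. acc=0x6
Byte[6]=8B: continuation. acc=(acc<<6)|0x0B=0x18B
Byte[7]=85: continuation. acc=(acc<<6)|0x05=0x62C5
Completed: cp=U+62C5 (starts at byte 5)
Byte[8]=EC: 3-byte lead, need 2 cont bytes. acc=0xC
Byte[9]=B6: continuation. acc=(acc<<6)|0x36=0x336
Byte[10]=A2: continuation. acc=(acc<<6)|0x22=0xCDA2
Completed: cp=U+CDA2 (starts at byte 8)
Byte[11]=DC: 2-byte lead, need 1 cont bytes. acc=0x1C
Byte[12]=98: continuation. acc=(acc<<6)|0x18=0x718
Completed: cp=U+0718 (starts at byte 11)

Answer: 0 4 5 8 11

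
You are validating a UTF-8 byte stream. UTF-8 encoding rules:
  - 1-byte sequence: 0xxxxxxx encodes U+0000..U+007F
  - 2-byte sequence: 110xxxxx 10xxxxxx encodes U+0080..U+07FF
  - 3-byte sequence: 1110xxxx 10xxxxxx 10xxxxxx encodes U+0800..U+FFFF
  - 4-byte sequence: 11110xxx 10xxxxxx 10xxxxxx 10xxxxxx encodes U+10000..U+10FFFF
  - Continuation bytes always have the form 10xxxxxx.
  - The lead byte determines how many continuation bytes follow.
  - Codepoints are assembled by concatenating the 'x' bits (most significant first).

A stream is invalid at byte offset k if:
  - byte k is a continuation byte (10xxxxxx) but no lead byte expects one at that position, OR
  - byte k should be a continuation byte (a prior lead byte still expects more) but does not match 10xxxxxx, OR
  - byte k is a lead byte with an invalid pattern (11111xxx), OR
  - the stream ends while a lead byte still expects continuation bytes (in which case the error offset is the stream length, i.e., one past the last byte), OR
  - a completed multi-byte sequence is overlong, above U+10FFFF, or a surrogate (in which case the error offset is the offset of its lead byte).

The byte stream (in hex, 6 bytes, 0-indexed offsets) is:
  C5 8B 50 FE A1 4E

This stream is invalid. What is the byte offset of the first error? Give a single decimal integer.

Byte[0]=C5: 2-byte lead, need 1 cont bytes. acc=0x5
Byte[1]=8B: continuation. acc=(acc<<6)|0x0B=0x14B
Completed: cp=U+014B (starts at byte 0)
Byte[2]=50: 1-byte ASCII. cp=U+0050
Byte[3]=FE: INVALID lead byte (not 0xxx/110x/1110/11110)

Answer: 3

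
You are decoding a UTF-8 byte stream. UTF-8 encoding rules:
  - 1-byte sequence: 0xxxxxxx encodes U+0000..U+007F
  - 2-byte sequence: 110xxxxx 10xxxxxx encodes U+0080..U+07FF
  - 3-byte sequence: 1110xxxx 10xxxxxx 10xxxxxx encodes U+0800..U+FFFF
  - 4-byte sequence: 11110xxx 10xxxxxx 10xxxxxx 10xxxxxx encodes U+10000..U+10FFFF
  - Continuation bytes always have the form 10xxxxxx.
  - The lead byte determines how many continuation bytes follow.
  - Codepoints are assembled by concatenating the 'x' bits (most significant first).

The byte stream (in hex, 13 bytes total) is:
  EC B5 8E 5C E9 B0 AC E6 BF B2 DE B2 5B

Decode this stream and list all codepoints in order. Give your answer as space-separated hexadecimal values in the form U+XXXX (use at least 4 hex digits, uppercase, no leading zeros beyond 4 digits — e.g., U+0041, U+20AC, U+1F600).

Byte[0]=EC: 3-byte lead, need 2 cont bytes. acc=0xC
Byte[1]=B5: continuation. acc=(acc<<6)|0x35=0x335
Byte[2]=8E: continuation. acc=(acc<<6)|0x0E=0xCD4E
Completed: cp=U+CD4E (starts at byte 0)
Byte[3]=5C: 1-byte ASCII. cp=U+005C
Byte[4]=E9: 3-byte lead, need 2 cont bytes. acc=0x9
Byte[5]=B0: continuation. acc=(acc<<6)|0x30=0x270
Byte[6]=AC: continuation. acc=(acc<<6)|0x2C=0x9C2C
Completed: cp=U+9C2C (starts at byte 4)
Byte[7]=E6: 3-byte lead, need 2 cont bytes. acc=0x6
Byte[8]=BF: continuation. acc=(acc<<6)|0x3F=0x1BF
Byte[9]=B2: continuation. acc=(acc<<6)|0x32=0x6FF2
Completed: cp=U+6FF2 (starts at byte 7)
Byte[10]=DE: 2-byte lead, need 1 cont bytes. acc=0x1E
Byte[11]=B2: continuation. acc=(acc<<6)|0x32=0x7B2
Completed: cp=U+07B2 (starts at byte 10)
Byte[12]=5B: 1-byte ASCII. cp=U+005B

Answer: U+CD4E U+005C U+9C2C U+6FF2 U+07B2 U+005B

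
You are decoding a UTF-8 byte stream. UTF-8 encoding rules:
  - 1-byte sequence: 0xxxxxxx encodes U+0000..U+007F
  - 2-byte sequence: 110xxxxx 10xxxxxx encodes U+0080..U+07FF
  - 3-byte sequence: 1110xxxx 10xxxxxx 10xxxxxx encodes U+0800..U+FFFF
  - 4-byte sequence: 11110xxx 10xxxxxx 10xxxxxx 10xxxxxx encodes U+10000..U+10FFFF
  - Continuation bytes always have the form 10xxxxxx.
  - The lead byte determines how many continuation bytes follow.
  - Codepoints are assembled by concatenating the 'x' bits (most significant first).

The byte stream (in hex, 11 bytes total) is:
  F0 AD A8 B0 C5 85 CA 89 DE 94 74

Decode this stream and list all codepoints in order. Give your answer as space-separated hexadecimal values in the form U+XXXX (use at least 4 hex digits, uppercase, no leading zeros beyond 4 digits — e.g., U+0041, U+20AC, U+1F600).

Answer: U+2DA30 U+0145 U+0289 U+0794 U+0074

Derivation:
Byte[0]=F0: 4-byte lead, need 3 cont bytes. acc=0x0
Byte[1]=AD: continuation. acc=(acc<<6)|0x2D=0x2D
Byte[2]=A8: continuation. acc=(acc<<6)|0x28=0xB68
Byte[3]=B0: continuation. acc=(acc<<6)|0x30=0x2DA30
Completed: cp=U+2DA30 (starts at byte 0)
Byte[4]=C5: 2-byte lead, need 1 cont bytes. acc=0x5
Byte[5]=85: continuation. acc=(acc<<6)|0x05=0x145
Completed: cp=U+0145 (starts at byte 4)
Byte[6]=CA: 2-byte lead, need 1 cont bytes. acc=0xA
Byte[7]=89: continuation. acc=(acc<<6)|0x09=0x289
Completed: cp=U+0289 (starts at byte 6)
Byte[8]=DE: 2-byte lead, need 1 cont bytes. acc=0x1E
Byte[9]=94: continuation. acc=(acc<<6)|0x14=0x794
Completed: cp=U+0794 (starts at byte 8)
Byte[10]=74: 1-byte ASCII. cp=U+0074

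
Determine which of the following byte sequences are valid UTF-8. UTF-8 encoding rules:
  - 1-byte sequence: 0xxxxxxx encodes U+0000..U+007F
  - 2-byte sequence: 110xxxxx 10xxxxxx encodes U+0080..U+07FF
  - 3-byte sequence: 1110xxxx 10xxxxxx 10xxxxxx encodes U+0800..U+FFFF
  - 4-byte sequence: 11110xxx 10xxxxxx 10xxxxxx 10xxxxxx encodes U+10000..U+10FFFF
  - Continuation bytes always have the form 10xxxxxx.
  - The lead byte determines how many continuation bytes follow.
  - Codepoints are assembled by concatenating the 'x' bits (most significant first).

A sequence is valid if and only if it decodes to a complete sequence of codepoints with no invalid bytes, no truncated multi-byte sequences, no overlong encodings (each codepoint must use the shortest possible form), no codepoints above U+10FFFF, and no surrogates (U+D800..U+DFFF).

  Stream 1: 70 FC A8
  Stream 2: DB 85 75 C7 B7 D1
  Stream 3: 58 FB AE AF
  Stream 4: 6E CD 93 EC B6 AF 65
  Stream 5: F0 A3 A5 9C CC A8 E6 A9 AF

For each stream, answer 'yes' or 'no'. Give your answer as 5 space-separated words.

Stream 1: error at byte offset 1. INVALID
Stream 2: error at byte offset 6. INVALID
Stream 3: error at byte offset 1. INVALID
Stream 4: decodes cleanly. VALID
Stream 5: decodes cleanly. VALID

Answer: no no no yes yes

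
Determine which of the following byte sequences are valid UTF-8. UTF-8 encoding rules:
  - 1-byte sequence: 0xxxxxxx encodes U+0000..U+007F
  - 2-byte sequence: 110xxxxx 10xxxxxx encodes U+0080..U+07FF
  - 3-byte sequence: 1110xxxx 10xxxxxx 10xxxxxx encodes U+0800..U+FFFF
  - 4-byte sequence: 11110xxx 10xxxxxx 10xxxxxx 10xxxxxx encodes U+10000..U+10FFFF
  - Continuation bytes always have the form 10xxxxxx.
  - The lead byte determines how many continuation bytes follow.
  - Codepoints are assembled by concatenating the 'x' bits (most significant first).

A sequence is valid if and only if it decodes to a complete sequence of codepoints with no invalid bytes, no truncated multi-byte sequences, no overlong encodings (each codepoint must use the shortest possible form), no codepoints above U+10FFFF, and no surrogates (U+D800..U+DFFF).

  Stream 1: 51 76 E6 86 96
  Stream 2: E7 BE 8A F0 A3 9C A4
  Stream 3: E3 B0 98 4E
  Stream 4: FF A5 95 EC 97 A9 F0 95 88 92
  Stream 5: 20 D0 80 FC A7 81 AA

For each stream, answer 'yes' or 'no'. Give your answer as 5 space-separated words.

Answer: yes yes yes no no

Derivation:
Stream 1: decodes cleanly. VALID
Stream 2: decodes cleanly. VALID
Stream 3: decodes cleanly. VALID
Stream 4: error at byte offset 0. INVALID
Stream 5: error at byte offset 3. INVALID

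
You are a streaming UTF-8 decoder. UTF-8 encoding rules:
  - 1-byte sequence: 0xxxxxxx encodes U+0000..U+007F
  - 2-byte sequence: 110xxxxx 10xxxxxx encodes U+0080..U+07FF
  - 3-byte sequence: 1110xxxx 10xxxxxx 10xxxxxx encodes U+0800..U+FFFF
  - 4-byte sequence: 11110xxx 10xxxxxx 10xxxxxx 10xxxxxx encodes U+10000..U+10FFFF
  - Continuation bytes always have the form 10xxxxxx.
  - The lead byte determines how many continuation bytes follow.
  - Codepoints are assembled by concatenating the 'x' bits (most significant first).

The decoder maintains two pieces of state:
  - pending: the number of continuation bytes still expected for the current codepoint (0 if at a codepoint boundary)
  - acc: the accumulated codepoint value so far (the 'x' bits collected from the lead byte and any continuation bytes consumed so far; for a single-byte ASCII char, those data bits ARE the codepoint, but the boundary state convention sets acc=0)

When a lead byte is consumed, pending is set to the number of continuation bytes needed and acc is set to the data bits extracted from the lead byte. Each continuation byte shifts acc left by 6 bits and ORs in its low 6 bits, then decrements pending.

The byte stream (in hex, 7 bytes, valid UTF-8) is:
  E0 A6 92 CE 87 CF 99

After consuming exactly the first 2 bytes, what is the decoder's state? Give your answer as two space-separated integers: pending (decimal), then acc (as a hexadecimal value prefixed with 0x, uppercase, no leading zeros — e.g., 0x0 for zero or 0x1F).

Byte[0]=E0: 3-byte lead. pending=2, acc=0x0
Byte[1]=A6: continuation. acc=(acc<<6)|0x26=0x26, pending=1

Answer: 1 0x26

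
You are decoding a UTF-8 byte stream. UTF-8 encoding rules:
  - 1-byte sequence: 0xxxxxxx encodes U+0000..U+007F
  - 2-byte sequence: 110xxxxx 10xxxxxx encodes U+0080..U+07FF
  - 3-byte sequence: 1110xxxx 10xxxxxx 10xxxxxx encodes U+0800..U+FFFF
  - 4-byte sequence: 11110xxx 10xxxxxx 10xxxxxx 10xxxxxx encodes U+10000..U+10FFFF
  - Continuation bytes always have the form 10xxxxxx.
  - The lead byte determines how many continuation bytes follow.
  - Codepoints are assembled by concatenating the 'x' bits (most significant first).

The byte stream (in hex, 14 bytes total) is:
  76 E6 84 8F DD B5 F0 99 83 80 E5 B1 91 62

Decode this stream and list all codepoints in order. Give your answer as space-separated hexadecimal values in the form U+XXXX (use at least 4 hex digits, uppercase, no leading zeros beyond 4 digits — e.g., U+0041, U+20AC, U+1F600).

Byte[0]=76: 1-byte ASCII. cp=U+0076
Byte[1]=E6: 3-byte lead, need 2 cont bytes. acc=0x6
Byte[2]=84: continuation. acc=(acc<<6)|0x04=0x184
Byte[3]=8F: continuation. acc=(acc<<6)|0x0F=0x610F
Completed: cp=U+610F (starts at byte 1)
Byte[4]=DD: 2-byte lead, need 1 cont bytes. acc=0x1D
Byte[5]=B5: continuation. acc=(acc<<6)|0x35=0x775
Completed: cp=U+0775 (starts at byte 4)
Byte[6]=F0: 4-byte lead, need 3 cont bytes. acc=0x0
Byte[7]=99: continuation. acc=(acc<<6)|0x19=0x19
Byte[8]=83: continuation. acc=(acc<<6)|0x03=0x643
Byte[9]=80: continuation. acc=(acc<<6)|0x00=0x190C0
Completed: cp=U+190C0 (starts at byte 6)
Byte[10]=E5: 3-byte lead, need 2 cont bytes. acc=0x5
Byte[11]=B1: continuation. acc=(acc<<6)|0x31=0x171
Byte[12]=91: continuation. acc=(acc<<6)|0x11=0x5C51
Completed: cp=U+5C51 (starts at byte 10)
Byte[13]=62: 1-byte ASCII. cp=U+0062

Answer: U+0076 U+610F U+0775 U+190C0 U+5C51 U+0062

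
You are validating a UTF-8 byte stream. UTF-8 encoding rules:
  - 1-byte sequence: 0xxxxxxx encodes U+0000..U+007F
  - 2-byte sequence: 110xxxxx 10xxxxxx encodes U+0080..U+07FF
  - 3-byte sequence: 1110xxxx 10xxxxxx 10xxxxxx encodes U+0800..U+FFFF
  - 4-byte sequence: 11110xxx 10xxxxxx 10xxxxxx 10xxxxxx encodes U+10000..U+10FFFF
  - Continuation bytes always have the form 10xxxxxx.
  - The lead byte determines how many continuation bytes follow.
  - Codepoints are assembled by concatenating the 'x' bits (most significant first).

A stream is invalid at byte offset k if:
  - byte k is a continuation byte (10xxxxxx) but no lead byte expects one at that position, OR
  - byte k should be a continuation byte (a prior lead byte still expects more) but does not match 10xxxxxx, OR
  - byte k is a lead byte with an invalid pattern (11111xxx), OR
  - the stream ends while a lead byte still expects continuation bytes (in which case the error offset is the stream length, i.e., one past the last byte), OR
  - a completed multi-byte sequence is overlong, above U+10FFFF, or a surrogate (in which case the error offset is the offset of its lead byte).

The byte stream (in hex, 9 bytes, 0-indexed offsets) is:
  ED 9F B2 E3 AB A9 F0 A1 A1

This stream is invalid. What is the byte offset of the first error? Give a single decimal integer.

Answer: 9

Derivation:
Byte[0]=ED: 3-byte lead, need 2 cont bytes. acc=0xD
Byte[1]=9F: continuation. acc=(acc<<6)|0x1F=0x35F
Byte[2]=B2: continuation. acc=(acc<<6)|0x32=0xD7F2
Completed: cp=U+D7F2 (starts at byte 0)
Byte[3]=E3: 3-byte lead, need 2 cont bytes. acc=0x3
Byte[4]=AB: continuation. acc=(acc<<6)|0x2B=0xEB
Byte[5]=A9: continuation. acc=(acc<<6)|0x29=0x3AE9
Completed: cp=U+3AE9 (starts at byte 3)
Byte[6]=F0: 4-byte lead, need 3 cont bytes. acc=0x0
Byte[7]=A1: continuation. acc=(acc<<6)|0x21=0x21
Byte[8]=A1: continuation. acc=(acc<<6)|0x21=0x861
Byte[9]: stream ended, expected continuation. INVALID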